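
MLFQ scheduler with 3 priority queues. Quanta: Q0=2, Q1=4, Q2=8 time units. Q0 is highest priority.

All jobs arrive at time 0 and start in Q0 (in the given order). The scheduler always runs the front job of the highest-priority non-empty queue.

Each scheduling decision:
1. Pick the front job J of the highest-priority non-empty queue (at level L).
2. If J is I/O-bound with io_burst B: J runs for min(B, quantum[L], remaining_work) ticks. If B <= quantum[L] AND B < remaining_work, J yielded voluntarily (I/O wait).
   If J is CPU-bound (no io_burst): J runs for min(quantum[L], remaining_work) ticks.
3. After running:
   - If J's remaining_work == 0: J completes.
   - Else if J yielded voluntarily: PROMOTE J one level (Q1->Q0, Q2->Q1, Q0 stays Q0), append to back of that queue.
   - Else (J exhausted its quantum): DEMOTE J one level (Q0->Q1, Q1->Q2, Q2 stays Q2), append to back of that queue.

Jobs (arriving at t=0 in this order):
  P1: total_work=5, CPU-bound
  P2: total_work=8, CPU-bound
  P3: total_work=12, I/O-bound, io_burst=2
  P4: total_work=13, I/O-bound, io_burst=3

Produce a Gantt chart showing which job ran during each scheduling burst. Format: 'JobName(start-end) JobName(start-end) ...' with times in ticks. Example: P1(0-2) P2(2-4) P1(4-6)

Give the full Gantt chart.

t=0-2: P1@Q0 runs 2, rem=3, quantum used, demote→Q1. Q0=[P2,P3,P4] Q1=[P1] Q2=[]
t=2-4: P2@Q0 runs 2, rem=6, quantum used, demote→Q1. Q0=[P3,P4] Q1=[P1,P2] Q2=[]
t=4-6: P3@Q0 runs 2, rem=10, I/O yield, promote→Q0. Q0=[P4,P3] Q1=[P1,P2] Q2=[]
t=6-8: P4@Q0 runs 2, rem=11, quantum used, demote→Q1. Q0=[P3] Q1=[P1,P2,P4] Q2=[]
t=8-10: P3@Q0 runs 2, rem=8, I/O yield, promote→Q0. Q0=[P3] Q1=[P1,P2,P4] Q2=[]
t=10-12: P3@Q0 runs 2, rem=6, I/O yield, promote→Q0. Q0=[P3] Q1=[P1,P2,P4] Q2=[]
t=12-14: P3@Q0 runs 2, rem=4, I/O yield, promote→Q0. Q0=[P3] Q1=[P1,P2,P4] Q2=[]
t=14-16: P3@Q0 runs 2, rem=2, I/O yield, promote→Q0. Q0=[P3] Q1=[P1,P2,P4] Q2=[]
t=16-18: P3@Q0 runs 2, rem=0, completes. Q0=[] Q1=[P1,P2,P4] Q2=[]
t=18-21: P1@Q1 runs 3, rem=0, completes. Q0=[] Q1=[P2,P4] Q2=[]
t=21-25: P2@Q1 runs 4, rem=2, quantum used, demote→Q2. Q0=[] Q1=[P4] Q2=[P2]
t=25-28: P4@Q1 runs 3, rem=8, I/O yield, promote→Q0. Q0=[P4] Q1=[] Q2=[P2]
t=28-30: P4@Q0 runs 2, rem=6, quantum used, demote→Q1. Q0=[] Q1=[P4] Q2=[P2]
t=30-33: P4@Q1 runs 3, rem=3, I/O yield, promote→Q0. Q0=[P4] Q1=[] Q2=[P2]
t=33-35: P4@Q0 runs 2, rem=1, quantum used, demote→Q1. Q0=[] Q1=[P4] Q2=[P2]
t=35-36: P4@Q1 runs 1, rem=0, completes. Q0=[] Q1=[] Q2=[P2]
t=36-38: P2@Q2 runs 2, rem=0, completes. Q0=[] Q1=[] Q2=[]

Answer: P1(0-2) P2(2-4) P3(4-6) P4(6-8) P3(8-10) P3(10-12) P3(12-14) P3(14-16) P3(16-18) P1(18-21) P2(21-25) P4(25-28) P4(28-30) P4(30-33) P4(33-35) P4(35-36) P2(36-38)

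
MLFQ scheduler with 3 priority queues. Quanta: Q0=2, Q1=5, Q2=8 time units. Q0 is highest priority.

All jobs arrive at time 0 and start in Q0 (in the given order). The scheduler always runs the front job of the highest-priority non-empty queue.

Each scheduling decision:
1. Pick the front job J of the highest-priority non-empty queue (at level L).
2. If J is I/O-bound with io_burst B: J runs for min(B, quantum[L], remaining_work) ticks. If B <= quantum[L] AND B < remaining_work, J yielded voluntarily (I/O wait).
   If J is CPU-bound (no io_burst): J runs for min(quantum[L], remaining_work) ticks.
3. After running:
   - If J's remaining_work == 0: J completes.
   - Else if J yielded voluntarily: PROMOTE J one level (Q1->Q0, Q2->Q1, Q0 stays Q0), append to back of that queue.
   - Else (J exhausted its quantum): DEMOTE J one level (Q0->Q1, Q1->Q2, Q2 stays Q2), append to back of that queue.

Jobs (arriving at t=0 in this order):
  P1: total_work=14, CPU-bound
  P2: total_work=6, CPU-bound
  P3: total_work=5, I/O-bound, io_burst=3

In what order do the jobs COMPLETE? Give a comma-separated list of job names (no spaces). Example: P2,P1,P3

t=0-2: P1@Q0 runs 2, rem=12, quantum used, demote→Q1. Q0=[P2,P3] Q1=[P1] Q2=[]
t=2-4: P2@Q0 runs 2, rem=4, quantum used, demote→Q1. Q0=[P3] Q1=[P1,P2] Q2=[]
t=4-6: P3@Q0 runs 2, rem=3, quantum used, demote→Q1. Q0=[] Q1=[P1,P2,P3] Q2=[]
t=6-11: P1@Q1 runs 5, rem=7, quantum used, demote→Q2. Q0=[] Q1=[P2,P3] Q2=[P1]
t=11-15: P2@Q1 runs 4, rem=0, completes. Q0=[] Q1=[P3] Q2=[P1]
t=15-18: P3@Q1 runs 3, rem=0, completes. Q0=[] Q1=[] Q2=[P1]
t=18-25: P1@Q2 runs 7, rem=0, completes. Q0=[] Q1=[] Q2=[]

Answer: P2,P3,P1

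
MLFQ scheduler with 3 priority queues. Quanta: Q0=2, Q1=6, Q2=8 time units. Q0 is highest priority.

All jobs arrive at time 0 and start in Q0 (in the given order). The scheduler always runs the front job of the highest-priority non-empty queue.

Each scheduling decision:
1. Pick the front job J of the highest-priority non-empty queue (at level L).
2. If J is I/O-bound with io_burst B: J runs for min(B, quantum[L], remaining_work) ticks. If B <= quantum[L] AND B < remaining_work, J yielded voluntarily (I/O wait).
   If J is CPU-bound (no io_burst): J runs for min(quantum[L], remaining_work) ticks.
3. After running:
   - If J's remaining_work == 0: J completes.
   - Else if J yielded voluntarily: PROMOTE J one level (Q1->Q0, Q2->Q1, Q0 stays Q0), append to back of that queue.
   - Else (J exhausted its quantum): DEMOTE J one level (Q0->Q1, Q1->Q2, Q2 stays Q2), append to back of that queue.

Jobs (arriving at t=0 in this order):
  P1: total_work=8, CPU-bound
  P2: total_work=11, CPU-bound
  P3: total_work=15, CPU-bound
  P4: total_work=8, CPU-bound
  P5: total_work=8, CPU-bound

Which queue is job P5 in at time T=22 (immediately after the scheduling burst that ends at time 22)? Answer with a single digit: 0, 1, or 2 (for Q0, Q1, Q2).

Answer: 1

Derivation:
t=0-2: P1@Q0 runs 2, rem=6, quantum used, demote→Q1. Q0=[P2,P3,P4,P5] Q1=[P1] Q2=[]
t=2-4: P2@Q0 runs 2, rem=9, quantum used, demote→Q1. Q0=[P3,P4,P5] Q1=[P1,P2] Q2=[]
t=4-6: P3@Q0 runs 2, rem=13, quantum used, demote→Q1. Q0=[P4,P5] Q1=[P1,P2,P3] Q2=[]
t=6-8: P4@Q0 runs 2, rem=6, quantum used, demote→Q1. Q0=[P5] Q1=[P1,P2,P3,P4] Q2=[]
t=8-10: P5@Q0 runs 2, rem=6, quantum used, demote→Q1. Q0=[] Q1=[P1,P2,P3,P4,P5] Q2=[]
t=10-16: P1@Q1 runs 6, rem=0, completes. Q0=[] Q1=[P2,P3,P4,P5] Q2=[]
t=16-22: P2@Q1 runs 6, rem=3, quantum used, demote→Q2. Q0=[] Q1=[P3,P4,P5] Q2=[P2]
t=22-28: P3@Q1 runs 6, rem=7, quantum used, demote→Q2. Q0=[] Q1=[P4,P5] Q2=[P2,P3]
t=28-34: P4@Q1 runs 6, rem=0, completes. Q0=[] Q1=[P5] Q2=[P2,P3]
t=34-40: P5@Q1 runs 6, rem=0, completes. Q0=[] Q1=[] Q2=[P2,P3]
t=40-43: P2@Q2 runs 3, rem=0, completes. Q0=[] Q1=[] Q2=[P3]
t=43-50: P3@Q2 runs 7, rem=0, completes. Q0=[] Q1=[] Q2=[]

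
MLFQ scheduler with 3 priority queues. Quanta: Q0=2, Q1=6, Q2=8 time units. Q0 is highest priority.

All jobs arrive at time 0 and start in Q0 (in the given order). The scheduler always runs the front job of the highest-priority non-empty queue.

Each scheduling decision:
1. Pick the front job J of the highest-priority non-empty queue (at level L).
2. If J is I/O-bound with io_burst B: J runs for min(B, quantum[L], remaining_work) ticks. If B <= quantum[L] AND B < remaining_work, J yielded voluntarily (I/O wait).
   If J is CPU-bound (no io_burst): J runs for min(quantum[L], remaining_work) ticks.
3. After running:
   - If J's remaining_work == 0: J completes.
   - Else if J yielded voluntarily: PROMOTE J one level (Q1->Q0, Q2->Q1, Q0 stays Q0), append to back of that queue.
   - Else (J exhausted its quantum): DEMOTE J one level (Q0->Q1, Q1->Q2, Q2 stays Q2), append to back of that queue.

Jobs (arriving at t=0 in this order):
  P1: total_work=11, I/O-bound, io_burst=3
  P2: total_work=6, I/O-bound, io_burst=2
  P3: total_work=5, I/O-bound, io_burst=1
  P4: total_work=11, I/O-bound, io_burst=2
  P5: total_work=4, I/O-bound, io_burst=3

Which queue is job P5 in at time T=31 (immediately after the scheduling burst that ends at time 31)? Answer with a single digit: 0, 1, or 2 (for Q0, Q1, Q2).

Answer: 1

Derivation:
t=0-2: P1@Q0 runs 2, rem=9, quantum used, demote→Q1. Q0=[P2,P3,P4,P5] Q1=[P1] Q2=[]
t=2-4: P2@Q0 runs 2, rem=4, I/O yield, promote→Q0. Q0=[P3,P4,P5,P2] Q1=[P1] Q2=[]
t=4-5: P3@Q0 runs 1, rem=4, I/O yield, promote→Q0. Q0=[P4,P5,P2,P3] Q1=[P1] Q2=[]
t=5-7: P4@Q0 runs 2, rem=9, I/O yield, promote→Q0. Q0=[P5,P2,P3,P4] Q1=[P1] Q2=[]
t=7-9: P5@Q0 runs 2, rem=2, quantum used, demote→Q1. Q0=[P2,P3,P4] Q1=[P1,P5] Q2=[]
t=9-11: P2@Q0 runs 2, rem=2, I/O yield, promote→Q0. Q0=[P3,P4,P2] Q1=[P1,P5] Q2=[]
t=11-12: P3@Q0 runs 1, rem=3, I/O yield, promote→Q0. Q0=[P4,P2,P3] Q1=[P1,P5] Q2=[]
t=12-14: P4@Q0 runs 2, rem=7, I/O yield, promote→Q0. Q0=[P2,P3,P4] Q1=[P1,P5] Q2=[]
t=14-16: P2@Q0 runs 2, rem=0, completes. Q0=[P3,P4] Q1=[P1,P5] Q2=[]
t=16-17: P3@Q0 runs 1, rem=2, I/O yield, promote→Q0. Q0=[P4,P3] Q1=[P1,P5] Q2=[]
t=17-19: P4@Q0 runs 2, rem=5, I/O yield, promote→Q0. Q0=[P3,P4] Q1=[P1,P5] Q2=[]
t=19-20: P3@Q0 runs 1, rem=1, I/O yield, promote→Q0. Q0=[P4,P3] Q1=[P1,P5] Q2=[]
t=20-22: P4@Q0 runs 2, rem=3, I/O yield, promote→Q0. Q0=[P3,P4] Q1=[P1,P5] Q2=[]
t=22-23: P3@Q0 runs 1, rem=0, completes. Q0=[P4] Q1=[P1,P5] Q2=[]
t=23-25: P4@Q0 runs 2, rem=1, I/O yield, promote→Q0. Q0=[P4] Q1=[P1,P5] Q2=[]
t=25-26: P4@Q0 runs 1, rem=0, completes. Q0=[] Q1=[P1,P5] Q2=[]
t=26-29: P1@Q1 runs 3, rem=6, I/O yield, promote→Q0. Q0=[P1] Q1=[P5] Q2=[]
t=29-31: P1@Q0 runs 2, rem=4, quantum used, demote→Q1. Q0=[] Q1=[P5,P1] Q2=[]
t=31-33: P5@Q1 runs 2, rem=0, completes. Q0=[] Q1=[P1] Q2=[]
t=33-36: P1@Q1 runs 3, rem=1, I/O yield, promote→Q0. Q0=[P1] Q1=[] Q2=[]
t=36-37: P1@Q0 runs 1, rem=0, completes. Q0=[] Q1=[] Q2=[]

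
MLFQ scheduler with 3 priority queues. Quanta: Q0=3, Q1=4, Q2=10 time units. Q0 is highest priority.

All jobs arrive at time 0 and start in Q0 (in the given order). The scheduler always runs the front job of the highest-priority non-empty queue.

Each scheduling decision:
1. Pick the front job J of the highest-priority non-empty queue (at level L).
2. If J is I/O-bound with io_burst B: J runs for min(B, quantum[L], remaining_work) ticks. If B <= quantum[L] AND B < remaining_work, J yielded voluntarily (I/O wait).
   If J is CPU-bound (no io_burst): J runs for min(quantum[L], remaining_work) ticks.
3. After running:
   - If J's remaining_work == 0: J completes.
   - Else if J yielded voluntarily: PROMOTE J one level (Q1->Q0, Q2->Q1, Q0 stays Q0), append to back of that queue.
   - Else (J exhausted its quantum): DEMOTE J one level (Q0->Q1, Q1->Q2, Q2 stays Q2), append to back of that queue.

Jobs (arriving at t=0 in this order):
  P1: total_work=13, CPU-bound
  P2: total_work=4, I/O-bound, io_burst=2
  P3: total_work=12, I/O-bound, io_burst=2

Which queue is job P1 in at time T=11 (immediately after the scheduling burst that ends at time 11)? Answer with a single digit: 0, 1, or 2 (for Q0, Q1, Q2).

Answer: 1

Derivation:
t=0-3: P1@Q0 runs 3, rem=10, quantum used, demote→Q1. Q0=[P2,P3] Q1=[P1] Q2=[]
t=3-5: P2@Q0 runs 2, rem=2, I/O yield, promote→Q0. Q0=[P3,P2] Q1=[P1] Q2=[]
t=5-7: P3@Q0 runs 2, rem=10, I/O yield, promote→Q0. Q0=[P2,P3] Q1=[P1] Q2=[]
t=7-9: P2@Q0 runs 2, rem=0, completes. Q0=[P3] Q1=[P1] Q2=[]
t=9-11: P3@Q0 runs 2, rem=8, I/O yield, promote→Q0. Q0=[P3] Q1=[P1] Q2=[]
t=11-13: P3@Q0 runs 2, rem=6, I/O yield, promote→Q0. Q0=[P3] Q1=[P1] Q2=[]
t=13-15: P3@Q0 runs 2, rem=4, I/O yield, promote→Q0. Q0=[P3] Q1=[P1] Q2=[]
t=15-17: P3@Q0 runs 2, rem=2, I/O yield, promote→Q0. Q0=[P3] Q1=[P1] Q2=[]
t=17-19: P3@Q0 runs 2, rem=0, completes. Q0=[] Q1=[P1] Q2=[]
t=19-23: P1@Q1 runs 4, rem=6, quantum used, demote→Q2. Q0=[] Q1=[] Q2=[P1]
t=23-29: P1@Q2 runs 6, rem=0, completes. Q0=[] Q1=[] Q2=[]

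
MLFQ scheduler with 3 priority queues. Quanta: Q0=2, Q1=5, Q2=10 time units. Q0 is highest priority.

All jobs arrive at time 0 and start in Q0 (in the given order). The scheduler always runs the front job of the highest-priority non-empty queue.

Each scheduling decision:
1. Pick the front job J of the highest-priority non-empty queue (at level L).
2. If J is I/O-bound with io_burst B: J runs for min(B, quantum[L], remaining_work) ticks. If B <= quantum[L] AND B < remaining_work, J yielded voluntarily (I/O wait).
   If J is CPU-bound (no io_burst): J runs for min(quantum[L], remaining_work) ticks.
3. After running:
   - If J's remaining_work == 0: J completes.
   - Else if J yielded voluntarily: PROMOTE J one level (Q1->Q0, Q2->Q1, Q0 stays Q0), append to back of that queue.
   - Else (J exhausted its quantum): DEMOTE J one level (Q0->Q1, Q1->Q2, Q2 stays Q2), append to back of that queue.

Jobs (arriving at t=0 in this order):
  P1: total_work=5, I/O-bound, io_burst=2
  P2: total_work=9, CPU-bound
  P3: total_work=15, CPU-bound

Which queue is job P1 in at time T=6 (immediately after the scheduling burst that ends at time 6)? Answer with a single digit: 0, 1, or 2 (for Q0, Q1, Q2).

Answer: 0

Derivation:
t=0-2: P1@Q0 runs 2, rem=3, I/O yield, promote→Q0. Q0=[P2,P3,P1] Q1=[] Q2=[]
t=2-4: P2@Q0 runs 2, rem=7, quantum used, demote→Q1. Q0=[P3,P1] Q1=[P2] Q2=[]
t=4-6: P3@Q0 runs 2, rem=13, quantum used, demote→Q1. Q0=[P1] Q1=[P2,P3] Q2=[]
t=6-8: P1@Q0 runs 2, rem=1, I/O yield, promote→Q0. Q0=[P1] Q1=[P2,P3] Q2=[]
t=8-9: P1@Q0 runs 1, rem=0, completes. Q0=[] Q1=[P2,P3] Q2=[]
t=9-14: P2@Q1 runs 5, rem=2, quantum used, demote→Q2. Q0=[] Q1=[P3] Q2=[P2]
t=14-19: P3@Q1 runs 5, rem=8, quantum used, demote→Q2. Q0=[] Q1=[] Q2=[P2,P3]
t=19-21: P2@Q2 runs 2, rem=0, completes. Q0=[] Q1=[] Q2=[P3]
t=21-29: P3@Q2 runs 8, rem=0, completes. Q0=[] Q1=[] Q2=[]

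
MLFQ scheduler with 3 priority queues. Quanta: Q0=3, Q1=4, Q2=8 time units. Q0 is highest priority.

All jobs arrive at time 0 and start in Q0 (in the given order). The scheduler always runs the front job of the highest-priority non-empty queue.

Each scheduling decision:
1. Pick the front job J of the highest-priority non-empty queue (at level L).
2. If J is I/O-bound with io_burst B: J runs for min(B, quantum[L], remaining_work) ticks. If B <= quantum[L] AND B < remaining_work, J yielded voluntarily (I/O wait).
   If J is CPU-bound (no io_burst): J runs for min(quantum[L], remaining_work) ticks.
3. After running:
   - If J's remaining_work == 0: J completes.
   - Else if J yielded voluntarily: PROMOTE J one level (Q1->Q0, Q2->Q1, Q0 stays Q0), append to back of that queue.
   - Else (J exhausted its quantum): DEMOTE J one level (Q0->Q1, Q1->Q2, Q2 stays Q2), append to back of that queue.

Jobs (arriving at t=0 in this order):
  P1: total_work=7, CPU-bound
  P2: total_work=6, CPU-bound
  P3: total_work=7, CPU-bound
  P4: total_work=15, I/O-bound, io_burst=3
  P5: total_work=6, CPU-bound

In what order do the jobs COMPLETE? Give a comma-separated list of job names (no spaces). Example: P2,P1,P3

t=0-3: P1@Q0 runs 3, rem=4, quantum used, demote→Q1. Q0=[P2,P3,P4,P5] Q1=[P1] Q2=[]
t=3-6: P2@Q0 runs 3, rem=3, quantum used, demote→Q1. Q0=[P3,P4,P5] Q1=[P1,P2] Q2=[]
t=6-9: P3@Q0 runs 3, rem=4, quantum used, demote→Q1. Q0=[P4,P5] Q1=[P1,P2,P3] Q2=[]
t=9-12: P4@Q0 runs 3, rem=12, I/O yield, promote→Q0. Q0=[P5,P4] Q1=[P1,P2,P3] Q2=[]
t=12-15: P5@Q0 runs 3, rem=3, quantum used, demote→Q1. Q0=[P4] Q1=[P1,P2,P3,P5] Q2=[]
t=15-18: P4@Q0 runs 3, rem=9, I/O yield, promote→Q0. Q0=[P4] Q1=[P1,P2,P3,P5] Q2=[]
t=18-21: P4@Q0 runs 3, rem=6, I/O yield, promote→Q0. Q0=[P4] Q1=[P1,P2,P3,P5] Q2=[]
t=21-24: P4@Q0 runs 3, rem=3, I/O yield, promote→Q0. Q0=[P4] Q1=[P1,P2,P3,P5] Q2=[]
t=24-27: P4@Q0 runs 3, rem=0, completes. Q0=[] Q1=[P1,P2,P3,P5] Q2=[]
t=27-31: P1@Q1 runs 4, rem=0, completes. Q0=[] Q1=[P2,P3,P5] Q2=[]
t=31-34: P2@Q1 runs 3, rem=0, completes. Q0=[] Q1=[P3,P5] Q2=[]
t=34-38: P3@Q1 runs 4, rem=0, completes. Q0=[] Q1=[P5] Q2=[]
t=38-41: P5@Q1 runs 3, rem=0, completes. Q0=[] Q1=[] Q2=[]

Answer: P4,P1,P2,P3,P5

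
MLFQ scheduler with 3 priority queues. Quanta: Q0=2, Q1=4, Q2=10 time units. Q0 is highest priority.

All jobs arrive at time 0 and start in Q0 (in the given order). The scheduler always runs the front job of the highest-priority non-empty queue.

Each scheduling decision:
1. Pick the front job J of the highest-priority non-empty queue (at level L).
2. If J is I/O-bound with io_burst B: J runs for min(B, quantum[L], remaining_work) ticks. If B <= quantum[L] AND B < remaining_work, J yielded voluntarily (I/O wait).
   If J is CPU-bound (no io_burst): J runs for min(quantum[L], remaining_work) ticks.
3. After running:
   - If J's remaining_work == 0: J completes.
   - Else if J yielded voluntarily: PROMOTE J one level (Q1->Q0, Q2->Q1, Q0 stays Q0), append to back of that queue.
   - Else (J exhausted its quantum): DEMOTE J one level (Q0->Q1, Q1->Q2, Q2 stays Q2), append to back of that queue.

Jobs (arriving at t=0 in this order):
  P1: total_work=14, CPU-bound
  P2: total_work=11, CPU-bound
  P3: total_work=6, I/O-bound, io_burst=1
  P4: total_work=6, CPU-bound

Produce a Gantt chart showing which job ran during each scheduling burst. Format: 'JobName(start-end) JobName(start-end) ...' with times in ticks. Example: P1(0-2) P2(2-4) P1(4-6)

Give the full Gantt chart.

t=0-2: P1@Q0 runs 2, rem=12, quantum used, demote→Q1. Q0=[P2,P3,P4] Q1=[P1] Q2=[]
t=2-4: P2@Q0 runs 2, rem=9, quantum used, demote→Q1. Q0=[P3,P4] Q1=[P1,P2] Q2=[]
t=4-5: P3@Q0 runs 1, rem=5, I/O yield, promote→Q0. Q0=[P4,P3] Q1=[P1,P2] Q2=[]
t=5-7: P4@Q0 runs 2, rem=4, quantum used, demote→Q1. Q0=[P3] Q1=[P1,P2,P4] Q2=[]
t=7-8: P3@Q0 runs 1, rem=4, I/O yield, promote→Q0. Q0=[P3] Q1=[P1,P2,P4] Q2=[]
t=8-9: P3@Q0 runs 1, rem=3, I/O yield, promote→Q0. Q0=[P3] Q1=[P1,P2,P4] Q2=[]
t=9-10: P3@Q0 runs 1, rem=2, I/O yield, promote→Q0. Q0=[P3] Q1=[P1,P2,P4] Q2=[]
t=10-11: P3@Q0 runs 1, rem=1, I/O yield, promote→Q0. Q0=[P3] Q1=[P1,P2,P4] Q2=[]
t=11-12: P3@Q0 runs 1, rem=0, completes. Q0=[] Q1=[P1,P2,P4] Q2=[]
t=12-16: P1@Q1 runs 4, rem=8, quantum used, demote→Q2. Q0=[] Q1=[P2,P4] Q2=[P1]
t=16-20: P2@Q1 runs 4, rem=5, quantum used, demote→Q2. Q0=[] Q1=[P4] Q2=[P1,P2]
t=20-24: P4@Q1 runs 4, rem=0, completes. Q0=[] Q1=[] Q2=[P1,P2]
t=24-32: P1@Q2 runs 8, rem=0, completes. Q0=[] Q1=[] Q2=[P2]
t=32-37: P2@Q2 runs 5, rem=0, completes. Q0=[] Q1=[] Q2=[]

Answer: P1(0-2) P2(2-4) P3(4-5) P4(5-7) P3(7-8) P3(8-9) P3(9-10) P3(10-11) P3(11-12) P1(12-16) P2(16-20) P4(20-24) P1(24-32) P2(32-37)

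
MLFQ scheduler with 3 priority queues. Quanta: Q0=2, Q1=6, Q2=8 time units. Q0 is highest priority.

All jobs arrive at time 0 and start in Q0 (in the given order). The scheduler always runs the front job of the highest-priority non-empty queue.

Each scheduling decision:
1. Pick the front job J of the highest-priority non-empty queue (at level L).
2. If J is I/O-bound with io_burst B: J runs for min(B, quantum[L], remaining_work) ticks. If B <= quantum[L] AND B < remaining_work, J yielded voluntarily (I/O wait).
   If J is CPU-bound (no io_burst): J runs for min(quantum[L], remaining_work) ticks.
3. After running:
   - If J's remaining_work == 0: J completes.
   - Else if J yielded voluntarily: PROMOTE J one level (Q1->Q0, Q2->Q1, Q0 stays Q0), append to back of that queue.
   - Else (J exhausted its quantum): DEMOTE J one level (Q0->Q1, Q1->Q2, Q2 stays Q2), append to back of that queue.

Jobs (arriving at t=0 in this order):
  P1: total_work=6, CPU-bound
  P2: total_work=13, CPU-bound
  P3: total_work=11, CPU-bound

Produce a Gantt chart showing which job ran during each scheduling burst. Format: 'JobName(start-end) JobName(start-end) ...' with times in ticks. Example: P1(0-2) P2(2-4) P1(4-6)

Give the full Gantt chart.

Answer: P1(0-2) P2(2-4) P3(4-6) P1(6-10) P2(10-16) P3(16-22) P2(22-27) P3(27-30)

Derivation:
t=0-2: P1@Q0 runs 2, rem=4, quantum used, demote→Q1. Q0=[P2,P3] Q1=[P1] Q2=[]
t=2-4: P2@Q0 runs 2, rem=11, quantum used, demote→Q1. Q0=[P3] Q1=[P1,P2] Q2=[]
t=4-6: P3@Q0 runs 2, rem=9, quantum used, demote→Q1. Q0=[] Q1=[P1,P2,P3] Q2=[]
t=6-10: P1@Q1 runs 4, rem=0, completes. Q0=[] Q1=[P2,P3] Q2=[]
t=10-16: P2@Q1 runs 6, rem=5, quantum used, demote→Q2. Q0=[] Q1=[P3] Q2=[P2]
t=16-22: P3@Q1 runs 6, rem=3, quantum used, demote→Q2. Q0=[] Q1=[] Q2=[P2,P3]
t=22-27: P2@Q2 runs 5, rem=0, completes. Q0=[] Q1=[] Q2=[P3]
t=27-30: P3@Q2 runs 3, rem=0, completes. Q0=[] Q1=[] Q2=[]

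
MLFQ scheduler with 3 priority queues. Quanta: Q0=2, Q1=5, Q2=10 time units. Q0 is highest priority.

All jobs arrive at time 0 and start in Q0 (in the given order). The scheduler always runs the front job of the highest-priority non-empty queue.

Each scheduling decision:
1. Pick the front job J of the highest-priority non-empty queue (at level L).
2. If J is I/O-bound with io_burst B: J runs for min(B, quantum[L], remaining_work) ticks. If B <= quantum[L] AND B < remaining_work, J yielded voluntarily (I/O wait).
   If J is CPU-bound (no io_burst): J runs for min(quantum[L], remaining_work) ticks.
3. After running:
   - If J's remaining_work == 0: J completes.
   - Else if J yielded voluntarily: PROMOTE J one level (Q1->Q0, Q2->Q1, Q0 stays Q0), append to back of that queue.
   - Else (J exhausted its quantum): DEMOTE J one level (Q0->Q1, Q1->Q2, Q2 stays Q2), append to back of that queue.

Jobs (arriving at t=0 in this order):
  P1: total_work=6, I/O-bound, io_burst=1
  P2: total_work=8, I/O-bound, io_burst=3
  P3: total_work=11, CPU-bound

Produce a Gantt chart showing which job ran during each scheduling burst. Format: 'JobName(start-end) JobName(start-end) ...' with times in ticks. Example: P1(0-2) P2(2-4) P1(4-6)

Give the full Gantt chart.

t=0-1: P1@Q0 runs 1, rem=5, I/O yield, promote→Q0. Q0=[P2,P3,P1] Q1=[] Q2=[]
t=1-3: P2@Q0 runs 2, rem=6, quantum used, demote→Q1. Q0=[P3,P1] Q1=[P2] Q2=[]
t=3-5: P3@Q0 runs 2, rem=9, quantum used, demote→Q1. Q0=[P1] Q1=[P2,P3] Q2=[]
t=5-6: P1@Q0 runs 1, rem=4, I/O yield, promote→Q0. Q0=[P1] Q1=[P2,P3] Q2=[]
t=6-7: P1@Q0 runs 1, rem=3, I/O yield, promote→Q0. Q0=[P1] Q1=[P2,P3] Q2=[]
t=7-8: P1@Q0 runs 1, rem=2, I/O yield, promote→Q0. Q0=[P1] Q1=[P2,P3] Q2=[]
t=8-9: P1@Q0 runs 1, rem=1, I/O yield, promote→Q0. Q0=[P1] Q1=[P2,P3] Q2=[]
t=9-10: P1@Q0 runs 1, rem=0, completes. Q0=[] Q1=[P2,P3] Q2=[]
t=10-13: P2@Q1 runs 3, rem=3, I/O yield, promote→Q0. Q0=[P2] Q1=[P3] Q2=[]
t=13-15: P2@Q0 runs 2, rem=1, quantum used, demote→Q1. Q0=[] Q1=[P3,P2] Q2=[]
t=15-20: P3@Q1 runs 5, rem=4, quantum used, demote→Q2. Q0=[] Q1=[P2] Q2=[P3]
t=20-21: P2@Q1 runs 1, rem=0, completes. Q0=[] Q1=[] Q2=[P3]
t=21-25: P3@Q2 runs 4, rem=0, completes. Q0=[] Q1=[] Q2=[]

Answer: P1(0-1) P2(1-3) P3(3-5) P1(5-6) P1(6-7) P1(7-8) P1(8-9) P1(9-10) P2(10-13) P2(13-15) P3(15-20) P2(20-21) P3(21-25)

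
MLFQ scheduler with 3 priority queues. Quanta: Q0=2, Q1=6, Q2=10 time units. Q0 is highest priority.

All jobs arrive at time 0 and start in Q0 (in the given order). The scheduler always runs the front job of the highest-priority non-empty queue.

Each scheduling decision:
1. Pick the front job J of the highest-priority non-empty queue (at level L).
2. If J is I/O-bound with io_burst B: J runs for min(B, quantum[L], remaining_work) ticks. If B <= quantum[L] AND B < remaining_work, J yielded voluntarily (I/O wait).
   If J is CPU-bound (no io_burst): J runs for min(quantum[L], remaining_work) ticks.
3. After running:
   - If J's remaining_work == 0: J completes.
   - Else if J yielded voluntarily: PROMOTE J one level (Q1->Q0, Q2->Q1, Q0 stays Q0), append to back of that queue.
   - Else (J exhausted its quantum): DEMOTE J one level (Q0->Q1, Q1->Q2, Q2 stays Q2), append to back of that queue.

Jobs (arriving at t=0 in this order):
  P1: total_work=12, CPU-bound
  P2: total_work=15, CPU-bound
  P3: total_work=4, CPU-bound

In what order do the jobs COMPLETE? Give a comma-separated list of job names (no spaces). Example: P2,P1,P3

Answer: P3,P1,P2

Derivation:
t=0-2: P1@Q0 runs 2, rem=10, quantum used, demote→Q1. Q0=[P2,P3] Q1=[P1] Q2=[]
t=2-4: P2@Q0 runs 2, rem=13, quantum used, demote→Q1. Q0=[P3] Q1=[P1,P2] Q2=[]
t=4-6: P3@Q0 runs 2, rem=2, quantum used, demote→Q1. Q0=[] Q1=[P1,P2,P3] Q2=[]
t=6-12: P1@Q1 runs 6, rem=4, quantum used, demote→Q2. Q0=[] Q1=[P2,P3] Q2=[P1]
t=12-18: P2@Q1 runs 6, rem=7, quantum used, demote→Q2. Q0=[] Q1=[P3] Q2=[P1,P2]
t=18-20: P3@Q1 runs 2, rem=0, completes. Q0=[] Q1=[] Q2=[P1,P2]
t=20-24: P1@Q2 runs 4, rem=0, completes. Q0=[] Q1=[] Q2=[P2]
t=24-31: P2@Q2 runs 7, rem=0, completes. Q0=[] Q1=[] Q2=[]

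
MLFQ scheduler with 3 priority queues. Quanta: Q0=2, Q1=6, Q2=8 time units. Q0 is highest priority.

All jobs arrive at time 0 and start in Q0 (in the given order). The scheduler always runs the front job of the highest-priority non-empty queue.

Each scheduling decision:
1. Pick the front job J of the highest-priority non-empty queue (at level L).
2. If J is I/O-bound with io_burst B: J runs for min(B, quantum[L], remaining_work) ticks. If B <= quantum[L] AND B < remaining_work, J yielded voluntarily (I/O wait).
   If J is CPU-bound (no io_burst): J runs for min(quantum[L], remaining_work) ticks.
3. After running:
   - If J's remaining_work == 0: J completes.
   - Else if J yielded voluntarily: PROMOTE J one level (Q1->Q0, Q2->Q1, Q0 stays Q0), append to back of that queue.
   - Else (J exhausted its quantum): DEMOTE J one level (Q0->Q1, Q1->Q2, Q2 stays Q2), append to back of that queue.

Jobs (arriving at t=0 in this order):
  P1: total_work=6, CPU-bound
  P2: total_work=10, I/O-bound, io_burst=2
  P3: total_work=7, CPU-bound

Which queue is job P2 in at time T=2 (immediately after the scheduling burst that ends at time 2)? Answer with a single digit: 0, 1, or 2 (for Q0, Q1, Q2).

t=0-2: P1@Q0 runs 2, rem=4, quantum used, demote→Q1. Q0=[P2,P3] Q1=[P1] Q2=[]
t=2-4: P2@Q0 runs 2, rem=8, I/O yield, promote→Q0. Q0=[P3,P2] Q1=[P1] Q2=[]
t=4-6: P3@Q0 runs 2, rem=5, quantum used, demote→Q1. Q0=[P2] Q1=[P1,P3] Q2=[]
t=6-8: P2@Q0 runs 2, rem=6, I/O yield, promote→Q0. Q0=[P2] Q1=[P1,P3] Q2=[]
t=8-10: P2@Q0 runs 2, rem=4, I/O yield, promote→Q0. Q0=[P2] Q1=[P1,P3] Q2=[]
t=10-12: P2@Q0 runs 2, rem=2, I/O yield, promote→Q0. Q0=[P2] Q1=[P1,P3] Q2=[]
t=12-14: P2@Q0 runs 2, rem=0, completes. Q0=[] Q1=[P1,P3] Q2=[]
t=14-18: P1@Q1 runs 4, rem=0, completes. Q0=[] Q1=[P3] Q2=[]
t=18-23: P3@Q1 runs 5, rem=0, completes. Q0=[] Q1=[] Q2=[]

Answer: 0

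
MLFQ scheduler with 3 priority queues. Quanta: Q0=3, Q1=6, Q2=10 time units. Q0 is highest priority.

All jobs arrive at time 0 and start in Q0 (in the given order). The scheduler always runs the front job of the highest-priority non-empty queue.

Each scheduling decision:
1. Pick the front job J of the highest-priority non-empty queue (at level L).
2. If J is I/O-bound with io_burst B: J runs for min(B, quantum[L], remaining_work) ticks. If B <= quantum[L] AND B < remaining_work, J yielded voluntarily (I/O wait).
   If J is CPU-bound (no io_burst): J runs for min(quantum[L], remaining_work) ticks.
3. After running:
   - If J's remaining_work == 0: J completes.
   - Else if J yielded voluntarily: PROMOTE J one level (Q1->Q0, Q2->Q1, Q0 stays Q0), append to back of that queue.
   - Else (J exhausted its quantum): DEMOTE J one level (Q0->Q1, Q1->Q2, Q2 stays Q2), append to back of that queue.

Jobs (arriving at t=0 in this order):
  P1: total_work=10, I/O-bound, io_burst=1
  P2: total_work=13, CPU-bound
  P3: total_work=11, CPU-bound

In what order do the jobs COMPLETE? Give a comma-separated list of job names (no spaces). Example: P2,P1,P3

Answer: P1,P2,P3

Derivation:
t=0-1: P1@Q0 runs 1, rem=9, I/O yield, promote→Q0. Q0=[P2,P3,P1] Q1=[] Q2=[]
t=1-4: P2@Q0 runs 3, rem=10, quantum used, demote→Q1. Q0=[P3,P1] Q1=[P2] Q2=[]
t=4-7: P3@Q0 runs 3, rem=8, quantum used, demote→Q1. Q0=[P1] Q1=[P2,P3] Q2=[]
t=7-8: P1@Q0 runs 1, rem=8, I/O yield, promote→Q0. Q0=[P1] Q1=[P2,P3] Q2=[]
t=8-9: P1@Q0 runs 1, rem=7, I/O yield, promote→Q0. Q0=[P1] Q1=[P2,P3] Q2=[]
t=9-10: P1@Q0 runs 1, rem=6, I/O yield, promote→Q0. Q0=[P1] Q1=[P2,P3] Q2=[]
t=10-11: P1@Q0 runs 1, rem=5, I/O yield, promote→Q0. Q0=[P1] Q1=[P2,P3] Q2=[]
t=11-12: P1@Q0 runs 1, rem=4, I/O yield, promote→Q0. Q0=[P1] Q1=[P2,P3] Q2=[]
t=12-13: P1@Q0 runs 1, rem=3, I/O yield, promote→Q0. Q0=[P1] Q1=[P2,P3] Q2=[]
t=13-14: P1@Q0 runs 1, rem=2, I/O yield, promote→Q0. Q0=[P1] Q1=[P2,P3] Q2=[]
t=14-15: P1@Q0 runs 1, rem=1, I/O yield, promote→Q0. Q0=[P1] Q1=[P2,P3] Q2=[]
t=15-16: P1@Q0 runs 1, rem=0, completes. Q0=[] Q1=[P2,P3] Q2=[]
t=16-22: P2@Q1 runs 6, rem=4, quantum used, demote→Q2. Q0=[] Q1=[P3] Q2=[P2]
t=22-28: P3@Q1 runs 6, rem=2, quantum used, demote→Q2. Q0=[] Q1=[] Q2=[P2,P3]
t=28-32: P2@Q2 runs 4, rem=0, completes. Q0=[] Q1=[] Q2=[P3]
t=32-34: P3@Q2 runs 2, rem=0, completes. Q0=[] Q1=[] Q2=[]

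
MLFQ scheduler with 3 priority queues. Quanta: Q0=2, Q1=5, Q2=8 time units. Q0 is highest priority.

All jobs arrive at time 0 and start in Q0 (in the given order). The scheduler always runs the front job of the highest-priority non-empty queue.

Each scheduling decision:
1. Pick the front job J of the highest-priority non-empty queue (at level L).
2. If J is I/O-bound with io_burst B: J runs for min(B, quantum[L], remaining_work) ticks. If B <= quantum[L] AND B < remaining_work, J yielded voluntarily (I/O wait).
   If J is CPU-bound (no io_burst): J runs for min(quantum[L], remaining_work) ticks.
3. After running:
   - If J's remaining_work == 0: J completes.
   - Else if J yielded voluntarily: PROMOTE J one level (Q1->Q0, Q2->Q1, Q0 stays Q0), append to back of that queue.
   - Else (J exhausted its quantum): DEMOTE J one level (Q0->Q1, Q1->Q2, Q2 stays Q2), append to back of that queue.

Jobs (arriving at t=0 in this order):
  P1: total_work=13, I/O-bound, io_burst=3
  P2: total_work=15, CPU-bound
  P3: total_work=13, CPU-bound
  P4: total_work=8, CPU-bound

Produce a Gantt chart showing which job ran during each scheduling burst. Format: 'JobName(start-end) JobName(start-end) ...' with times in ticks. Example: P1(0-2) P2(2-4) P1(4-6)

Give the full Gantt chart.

t=0-2: P1@Q0 runs 2, rem=11, quantum used, demote→Q1. Q0=[P2,P3,P4] Q1=[P1] Q2=[]
t=2-4: P2@Q0 runs 2, rem=13, quantum used, demote→Q1. Q0=[P3,P4] Q1=[P1,P2] Q2=[]
t=4-6: P3@Q0 runs 2, rem=11, quantum used, demote→Q1. Q0=[P4] Q1=[P1,P2,P3] Q2=[]
t=6-8: P4@Q0 runs 2, rem=6, quantum used, demote→Q1. Q0=[] Q1=[P1,P2,P3,P4] Q2=[]
t=8-11: P1@Q1 runs 3, rem=8, I/O yield, promote→Q0. Q0=[P1] Q1=[P2,P3,P4] Q2=[]
t=11-13: P1@Q0 runs 2, rem=6, quantum used, demote→Q1. Q0=[] Q1=[P2,P3,P4,P1] Q2=[]
t=13-18: P2@Q1 runs 5, rem=8, quantum used, demote→Q2. Q0=[] Q1=[P3,P4,P1] Q2=[P2]
t=18-23: P3@Q1 runs 5, rem=6, quantum used, demote→Q2. Q0=[] Q1=[P4,P1] Q2=[P2,P3]
t=23-28: P4@Q1 runs 5, rem=1, quantum used, demote→Q2. Q0=[] Q1=[P1] Q2=[P2,P3,P4]
t=28-31: P1@Q1 runs 3, rem=3, I/O yield, promote→Q0. Q0=[P1] Q1=[] Q2=[P2,P3,P4]
t=31-33: P1@Q0 runs 2, rem=1, quantum used, demote→Q1. Q0=[] Q1=[P1] Q2=[P2,P3,P4]
t=33-34: P1@Q1 runs 1, rem=0, completes. Q0=[] Q1=[] Q2=[P2,P3,P4]
t=34-42: P2@Q2 runs 8, rem=0, completes. Q0=[] Q1=[] Q2=[P3,P4]
t=42-48: P3@Q2 runs 6, rem=0, completes. Q0=[] Q1=[] Q2=[P4]
t=48-49: P4@Q2 runs 1, rem=0, completes. Q0=[] Q1=[] Q2=[]

Answer: P1(0-2) P2(2-4) P3(4-6) P4(6-8) P1(8-11) P1(11-13) P2(13-18) P3(18-23) P4(23-28) P1(28-31) P1(31-33) P1(33-34) P2(34-42) P3(42-48) P4(48-49)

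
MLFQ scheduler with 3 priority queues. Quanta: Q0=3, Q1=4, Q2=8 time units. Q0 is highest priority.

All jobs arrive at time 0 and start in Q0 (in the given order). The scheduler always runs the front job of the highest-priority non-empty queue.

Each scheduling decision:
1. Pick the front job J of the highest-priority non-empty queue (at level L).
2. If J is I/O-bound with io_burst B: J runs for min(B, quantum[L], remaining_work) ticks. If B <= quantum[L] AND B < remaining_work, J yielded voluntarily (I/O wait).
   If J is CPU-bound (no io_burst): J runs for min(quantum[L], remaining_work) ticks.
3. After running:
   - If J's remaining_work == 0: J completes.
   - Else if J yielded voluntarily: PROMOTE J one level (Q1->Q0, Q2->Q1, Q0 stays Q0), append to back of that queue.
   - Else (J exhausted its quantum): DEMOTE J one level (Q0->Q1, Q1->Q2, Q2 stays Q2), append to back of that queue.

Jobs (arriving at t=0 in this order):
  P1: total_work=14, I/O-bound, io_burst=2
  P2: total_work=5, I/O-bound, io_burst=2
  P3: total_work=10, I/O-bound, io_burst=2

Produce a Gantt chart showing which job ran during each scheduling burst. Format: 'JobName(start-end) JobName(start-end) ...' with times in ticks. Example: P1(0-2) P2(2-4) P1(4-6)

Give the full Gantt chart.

t=0-2: P1@Q0 runs 2, rem=12, I/O yield, promote→Q0. Q0=[P2,P3,P1] Q1=[] Q2=[]
t=2-4: P2@Q0 runs 2, rem=3, I/O yield, promote→Q0. Q0=[P3,P1,P2] Q1=[] Q2=[]
t=4-6: P3@Q0 runs 2, rem=8, I/O yield, promote→Q0. Q0=[P1,P2,P3] Q1=[] Q2=[]
t=6-8: P1@Q0 runs 2, rem=10, I/O yield, promote→Q0. Q0=[P2,P3,P1] Q1=[] Q2=[]
t=8-10: P2@Q0 runs 2, rem=1, I/O yield, promote→Q0. Q0=[P3,P1,P2] Q1=[] Q2=[]
t=10-12: P3@Q0 runs 2, rem=6, I/O yield, promote→Q0. Q0=[P1,P2,P3] Q1=[] Q2=[]
t=12-14: P1@Q0 runs 2, rem=8, I/O yield, promote→Q0. Q0=[P2,P3,P1] Q1=[] Q2=[]
t=14-15: P2@Q0 runs 1, rem=0, completes. Q0=[P3,P1] Q1=[] Q2=[]
t=15-17: P3@Q0 runs 2, rem=4, I/O yield, promote→Q0. Q0=[P1,P3] Q1=[] Q2=[]
t=17-19: P1@Q0 runs 2, rem=6, I/O yield, promote→Q0. Q0=[P3,P1] Q1=[] Q2=[]
t=19-21: P3@Q0 runs 2, rem=2, I/O yield, promote→Q0. Q0=[P1,P3] Q1=[] Q2=[]
t=21-23: P1@Q0 runs 2, rem=4, I/O yield, promote→Q0. Q0=[P3,P1] Q1=[] Q2=[]
t=23-25: P3@Q0 runs 2, rem=0, completes. Q0=[P1] Q1=[] Q2=[]
t=25-27: P1@Q0 runs 2, rem=2, I/O yield, promote→Q0. Q0=[P1] Q1=[] Q2=[]
t=27-29: P1@Q0 runs 2, rem=0, completes. Q0=[] Q1=[] Q2=[]

Answer: P1(0-2) P2(2-4) P3(4-6) P1(6-8) P2(8-10) P3(10-12) P1(12-14) P2(14-15) P3(15-17) P1(17-19) P3(19-21) P1(21-23) P3(23-25) P1(25-27) P1(27-29)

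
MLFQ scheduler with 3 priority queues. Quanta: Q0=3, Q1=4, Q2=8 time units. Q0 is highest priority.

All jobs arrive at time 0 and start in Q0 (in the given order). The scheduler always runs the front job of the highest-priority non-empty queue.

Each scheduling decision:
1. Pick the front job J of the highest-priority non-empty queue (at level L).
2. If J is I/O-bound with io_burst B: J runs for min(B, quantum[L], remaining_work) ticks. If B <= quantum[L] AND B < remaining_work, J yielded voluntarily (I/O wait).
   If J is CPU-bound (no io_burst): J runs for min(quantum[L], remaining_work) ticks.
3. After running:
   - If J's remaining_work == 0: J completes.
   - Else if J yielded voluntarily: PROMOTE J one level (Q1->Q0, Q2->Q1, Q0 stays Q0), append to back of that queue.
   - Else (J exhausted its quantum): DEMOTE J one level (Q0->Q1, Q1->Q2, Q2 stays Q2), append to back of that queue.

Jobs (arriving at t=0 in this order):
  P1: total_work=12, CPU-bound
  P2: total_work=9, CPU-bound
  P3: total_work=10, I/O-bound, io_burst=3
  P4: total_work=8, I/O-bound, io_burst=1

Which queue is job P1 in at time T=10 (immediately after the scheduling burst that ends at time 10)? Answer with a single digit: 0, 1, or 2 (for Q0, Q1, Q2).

Answer: 1

Derivation:
t=0-3: P1@Q0 runs 3, rem=9, quantum used, demote→Q1. Q0=[P2,P3,P4] Q1=[P1] Q2=[]
t=3-6: P2@Q0 runs 3, rem=6, quantum used, demote→Q1. Q0=[P3,P4] Q1=[P1,P2] Q2=[]
t=6-9: P3@Q0 runs 3, rem=7, I/O yield, promote→Q0. Q0=[P4,P3] Q1=[P1,P2] Q2=[]
t=9-10: P4@Q0 runs 1, rem=7, I/O yield, promote→Q0. Q0=[P3,P4] Q1=[P1,P2] Q2=[]
t=10-13: P3@Q0 runs 3, rem=4, I/O yield, promote→Q0. Q0=[P4,P3] Q1=[P1,P2] Q2=[]
t=13-14: P4@Q0 runs 1, rem=6, I/O yield, promote→Q0. Q0=[P3,P4] Q1=[P1,P2] Q2=[]
t=14-17: P3@Q0 runs 3, rem=1, I/O yield, promote→Q0. Q0=[P4,P3] Q1=[P1,P2] Q2=[]
t=17-18: P4@Q0 runs 1, rem=5, I/O yield, promote→Q0. Q0=[P3,P4] Q1=[P1,P2] Q2=[]
t=18-19: P3@Q0 runs 1, rem=0, completes. Q0=[P4] Q1=[P1,P2] Q2=[]
t=19-20: P4@Q0 runs 1, rem=4, I/O yield, promote→Q0. Q0=[P4] Q1=[P1,P2] Q2=[]
t=20-21: P4@Q0 runs 1, rem=3, I/O yield, promote→Q0. Q0=[P4] Q1=[P1,P2] Q2=[]
t=21-22: P4@Q0 runs 1, rem=2, I/O yield, promote→Q0. Q0=[P4] Q1=[P1,P2] Q2=[]
t=22-23: P4@Q0 runs 1, rem=1, I/O yield, promote→Q0. Q0=[P4] Q1=[P1,P2] Q2=[]
t=23-24: P4@Q0 runs 1, rem=0, completes. Q0=[] Q1=[P1,P2] Q2=[]
t=24-28: P1@Q1 runs 4, rem=5, quantum used, demote→Q2. Q0=[] Q1=[P2] Q2=[P1]
t=28-32: P2@Q1 runs 4, rem=2, quantum used, demote→Q2. Q0=[] Q1=[] Q2=[P1,P2]
t=32-37: P1@Q2 runs 5, rem=0, completes. Q0=[] Q1=[] Q2=[P2]
t=37-39: P2@Q2 runs 2, rem=0, completes. Q0=[] Q1=[] Q2=[]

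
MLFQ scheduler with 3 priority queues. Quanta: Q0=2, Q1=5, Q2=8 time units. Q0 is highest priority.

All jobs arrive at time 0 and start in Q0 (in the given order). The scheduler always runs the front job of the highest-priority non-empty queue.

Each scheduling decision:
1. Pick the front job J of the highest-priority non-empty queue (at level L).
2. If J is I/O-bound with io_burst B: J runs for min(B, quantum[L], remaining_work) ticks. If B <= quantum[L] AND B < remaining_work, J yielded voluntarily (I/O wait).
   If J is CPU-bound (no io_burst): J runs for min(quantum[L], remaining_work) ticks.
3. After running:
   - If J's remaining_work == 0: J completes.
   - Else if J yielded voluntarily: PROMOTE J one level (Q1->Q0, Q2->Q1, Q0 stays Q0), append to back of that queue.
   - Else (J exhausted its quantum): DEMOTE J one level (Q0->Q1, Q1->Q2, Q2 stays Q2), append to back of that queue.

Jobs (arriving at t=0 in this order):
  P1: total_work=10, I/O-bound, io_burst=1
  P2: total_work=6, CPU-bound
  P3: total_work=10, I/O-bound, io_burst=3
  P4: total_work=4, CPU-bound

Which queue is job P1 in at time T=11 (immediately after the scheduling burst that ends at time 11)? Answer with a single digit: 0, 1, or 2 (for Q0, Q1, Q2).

Answer: 0

Derivation:
t=0-1: P1@Q0 runs 1, rem=9, I/O yield, promote→Q0. Q0=[P2,P3,P4,P1] Q1=[] Q2=[]
t=1-3: P2@Q0 runs 2, rem=4, quantum used, demote→Q1. Q0=[P3,P4,P1] Q1=[P2] Q2=[]
t=3-5: P3@Q0 runs 2, rem=8, quantum used, demote→Q1. Q0=[P4,P1] Q1=[P2,P3] Q2=[]
t=5-7: P4@Q0 runs 2, rem=2, quantum used, demote→Q1. Q0=[P1] Q1=[P2,P3,P4] Q2=[]
t=7-8: P1@Q0 runs 1, rem=8, I/O yield, promote→Q0. Q0=[P1] Q1=[P2,P3,P4] Q2=[]
t=8-9: P1@Q0 runs 1, rem=7, I/O yield, promote→Q0. Q0=[P1] Q1=[P2,P3,P4] Q2=[]
t=9-10: P1@Q0 runs 1, rem=6, I/O yield, promote→Q0. Q0=[P1] Q1=[P2,P3,P4] Q2=[]
t=10-11: P1@Q0 runs 1, rem=5, I/O yield, promote→Q0. Q0=[P1] Q1=[P2,P3,P4] Q2=[]
t=11-12: P1@Q0 runs 1, rem=4, I/O yield, promote→Q0. Q0=[P1] Q1=[P2,P3,P4] Q2=[]
t=12-13: P1@Q0 runs 1, rem=3, I/O yield, promote→Q0. Q0=[P1] Q1=[P2,P3,P4] Q2=[]
t=13-14: P1@Q0 runs 1, rem=2, I/O yield, promote→Q0. Q0=[P1] Q1=[P2,P3,P4] Q2=[]
t=14-15: P1@Q0 runs 1, rem=1, I/O yield, promote→Q0. Q0=[P1] Q1=[P2,P3,P4] Q2=[]
t=15-16: P1@Q0 runs 1, rem=0, completes. Q0=[] Q1=[P2,P3,P4] Q2=[]
t=16-20: P2@Q1 runs 4, rem=0, completes. Q0=[] Q1=[P3,P4] Q2=[]
t=20-23: P3@Q1 runs 3, rem=5, I/O yield, promote→Q0. Q0=[P3] Q1=[P4] Q2=[]
t=23-25: P3@Q0 runs 2, rem=3, quantum used, demote→Q1. Q0=[] Q1=[P4,P3] Q2=[]
t=25-27: P4@Q1 runs 2, rem=0, completes. Q0=[] Q1=[P3] Q2=[]
t=27-30: P3@Q1 runs 3, rem=0, completes. Q0=[] Q1=[] Q2=[]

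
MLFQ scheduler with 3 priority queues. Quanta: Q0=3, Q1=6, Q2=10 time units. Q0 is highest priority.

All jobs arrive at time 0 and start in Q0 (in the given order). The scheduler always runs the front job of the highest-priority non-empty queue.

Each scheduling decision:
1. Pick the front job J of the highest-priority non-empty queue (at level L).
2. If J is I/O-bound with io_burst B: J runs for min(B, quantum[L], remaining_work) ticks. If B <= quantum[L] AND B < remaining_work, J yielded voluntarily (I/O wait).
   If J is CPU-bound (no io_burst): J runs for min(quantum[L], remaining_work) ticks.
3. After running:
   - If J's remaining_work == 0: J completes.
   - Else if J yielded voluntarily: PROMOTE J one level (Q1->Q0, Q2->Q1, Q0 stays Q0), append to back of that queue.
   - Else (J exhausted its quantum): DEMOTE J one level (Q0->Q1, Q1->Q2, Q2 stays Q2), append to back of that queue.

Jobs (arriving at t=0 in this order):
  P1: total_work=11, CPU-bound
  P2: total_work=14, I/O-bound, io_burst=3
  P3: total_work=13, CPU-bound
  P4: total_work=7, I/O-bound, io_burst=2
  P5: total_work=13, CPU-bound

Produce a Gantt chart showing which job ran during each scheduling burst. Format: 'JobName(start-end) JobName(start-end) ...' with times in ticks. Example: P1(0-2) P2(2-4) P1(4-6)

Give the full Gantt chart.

Answer: P1(0-3) P2(3-6) P3(6-9) P4(9-11) P5(11-14) P2(14-17) P4(17-19) P2(19-22) P4(22-24) P2(24-27) P4(27-28) P2(28-30) P1(30-36) P3(36-42) P5(42-48) P1(48-50) P3(50-54) P5(54-58)

Derivation:
t=0-3: P1@Q0 runs 3, rem=8, quantum used, demote→Q1. Q0=[P2,P3,P4,P5] Q1=[P1] Q2=[]
t=3-6: P2@Q0 runs 3, rem=11, I/O yield, promote→Q0. Q0=[P3,P4,P5,P2] Q1=[P1] Q2=[]
t=6-9: P3@Q0 runs 3, rem=10, quantum used, demote→Q1. Q0=[P4,P5,P2] Q1=[P1,P3] Q2=[]
t=9-11: P4@Q0 runs 2, rem=5, I/O yield, promote→Q0. Q0=[P5,P2,P4] Q1=[P1,P3] Q2=[]
t=11-14: P5@Q0 runs 3, rem=10, quantum used, demote→Q1. Q0=[P2,P4] Q1=[P1,P3,P5] Q2=[]
t=14-17: P2@Q0 runs 3, rem=8, I/O yield, promote→Q0. Q0=[P4,P2] Q1=[P1,P3,P5] Q2=[]
t=17-19: P4@Q0 runs 2, rem=3, I/O yield, promote→Q0. Q0=[P2,P4] Q1=[P1,P3,P5] Q2=[]
t=19-22: P2@Q0 runs 3, rem=5, I/O yield, promote→Q0. Q0=[P4,P2] Q1=[P1,P3,P5] Q2=[]
t=22-24: P4@Q0 runs 2, rem=1, I/O yield, promote→Q0. Q0=[P2,P4] Q1=[P1,P3,P5] Q2=[]
t=24-27: P2@Q0 runs 3, rem=2, I/O yield, promote→Q0. Q0=[P4,P2] Q1=[P1,P3,P5] Q2=[]
t=27-28: P4@Q0 runs 1, rem=0, completes. Q0=[P2] Q1=[P1,P3,P5] Q2=[]
t=28-30: P2@Q0 runs 2, rem=0, completes. Q0=[] Q1=[P1,P3,P5] Q2=[]
t=30-36: P1@Q1 runs 6, rem=2, quantum used, demote→Q2. Q0=[] Q1=[P3,P5] Q2=[P1]
t=36-42: P3@Q1 runs 6, rem=4, quantum used, demote→Q2. Q0=[] Q1=[P5] Q2=[P1,P3]
t=42-48: P5@Q1 runs 6, rem=4, quantum used, demote→Q2. Q0=[] Q1=[] Q2=[P1,P3,P5]
t=48-50: P1@Q2 runs 2, rem=0, completes. Q0=[] Q1=[] Q2=[P3,P5]
t=50-54: P3@Q2 runs 4, rem=0, completes. Q0=[] Q1=[] Q2=[P5]
t=54-58: P5@Q2 runs 4, rem=0, completes. Q0=[] Q1=[] Q2=[]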